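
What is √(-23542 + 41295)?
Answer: √17753 ≈ 133.24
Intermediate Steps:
√(-23542 + 41295) = √17753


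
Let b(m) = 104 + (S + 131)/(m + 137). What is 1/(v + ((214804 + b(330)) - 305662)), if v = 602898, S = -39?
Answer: 467/239171340 ≈ 1.9526e-6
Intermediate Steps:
b(m) = 104 + 92/(137 + m) (b(m) = 104 + (-39 + 131)/(m + 137) = 104 + 92/(137 + m))
1/(v + ((214804 + b(330)) - 305662)) = 1/(602898 + ((214804 + 4*(3585 + 26*330)/(137 + 330)) - 305662)) = 1/(602898 + ((214804 + 4*(3585 + 8580)/467) - 305662)) = 1/(602898 + ((214804 + 4*(1/467)*12165) - 305662)) = 1/(602898 + ((214804 + 48660/467) - 305662)) = 1/(602898 + (100362128/467 - 305662)) = 1/(602898 - 42382026/467) = 1/(239171340/467) = 467/239171340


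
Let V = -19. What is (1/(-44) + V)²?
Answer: 700569/1936 ≈ 361.86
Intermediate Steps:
(1/(-44) + V)² = (1/(-44) - 19)² = (-1/44 - 19)² = (-837/44)² = 700569/1936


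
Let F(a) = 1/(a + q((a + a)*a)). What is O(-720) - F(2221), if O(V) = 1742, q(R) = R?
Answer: 17189887025/9867903 ≈ 1742.0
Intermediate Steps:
F(a) = 1/(a + 2*a²) (F(a) = 1/(a + (a + a)*a) = 1/(a + (2*a)*a) = 1/(a + 2*a²))
O(-720) - F(2221) = 1742 - 1/(2221*(1 + 2*2221)) = 1742 - 1/(2221*(1 + 4442)) = 1742 - 1/(2221*4443) = 1742 - 1*1/9867903 = 1742 - 1/9867903 = 17189887025/9867903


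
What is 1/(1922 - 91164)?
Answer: -1/89242 ≈ -1.1205e-5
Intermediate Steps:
1/(1922 - 91164) = 1/(-89242) = -1/89242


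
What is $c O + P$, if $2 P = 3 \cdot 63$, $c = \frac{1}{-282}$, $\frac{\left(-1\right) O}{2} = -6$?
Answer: $\frac{8879}{94} \approx 94.457$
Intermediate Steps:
$O = 12$ ($O = \left(-2\right) \left(-6\right) = 12$)
$c = - \frac{1}{282} \approx -0.0035461$
$P = \frac{189}{2}$ ($P = \frac{3 \cdot 63}{2} = \frac{1}{2} \cdot 189 = \frac{189}{2} \approx 94.5$)
$c O + P = \left(- \frac{1}{282}\right) 12 + \frac{189}{2} = - \frac{2}{47} + \frac{189}{2} = \frac{8879}{94}$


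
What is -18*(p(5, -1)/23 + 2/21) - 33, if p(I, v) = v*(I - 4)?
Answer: -5463/161 ≈ -33.932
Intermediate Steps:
p(I, v) = v*(-4 + I)
-18*(p(5, -1)/23 + 2/21) - 33 = -18*(-(-4 + 5)/23 + 2/21) - 33 = -18*(-1*1*(1/23) + 2*(1/21)) - 33 = -18*(-1*1/23 + 2/21) - 33 = -18*(-1/23 + 2/21) - 33 = -18*25/483 - 33 = -150/161 - 33 = -5463/161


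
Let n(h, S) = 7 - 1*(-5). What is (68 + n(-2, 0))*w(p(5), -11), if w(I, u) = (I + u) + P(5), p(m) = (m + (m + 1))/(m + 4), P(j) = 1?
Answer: -6320/9 ≈ -702.22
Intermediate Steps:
n(h, S) = 12 (n(h, S) = 7 + 5 = 12)
p(m) = (1 + 2*m)/(4 + m) (p(m) = (m + (1 + m))/(4 + m) = (1 + 2*m)/(4 + m))
w(I, u) = 1 + I + u (w(I, u) = (I + u) + 1 = 1 + I + u)
(68 + n(-2, 0))*w(p(5), -11) = (68 + 12)*(1 + (1 + 2*5)/(4 + 5) - 11) = 80*(1 + (1 + 10)/9 - 11) = 80*(1 + (1/9)*11 - 11) = 80*(1 + 11/9 - 11) = 80*(-79/9) = -6320/9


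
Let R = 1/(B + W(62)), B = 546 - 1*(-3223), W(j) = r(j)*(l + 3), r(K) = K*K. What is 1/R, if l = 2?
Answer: 22989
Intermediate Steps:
r(K) = K²
W(j) = 5*j² (W(j) = j²*(2 + 3) = j²*5 = 5*j²)
B = 3769 (B = 546 + 3223 = 3769)
R = 1/22989 (R = 1/(3769 + 5*62²) = 1/(3769 + 5*3844) = 1/(3769 + 19220) = 1/22989 ≈ 4.3499e-5)
1/R = 1/(1/22989) = 22989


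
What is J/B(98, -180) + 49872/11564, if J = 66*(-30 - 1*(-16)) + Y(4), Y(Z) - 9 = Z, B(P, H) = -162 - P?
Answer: 5875381/751660 ≈ 7.8165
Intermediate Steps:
Y(Z) = 9 + Z
J = -911 (J = 66*(-30 - 1*(-16)) + (9 + 4) = 66*(-30 + 16) + 13 = 66*(-14) + 13 = -924 + 13 = -911)
J/B(98, -180) + 49872/11564 = -911/(-162 - 1*98) + 49872/11564 = -911/(-162 - 98) + 49872*(1/11564) = -911/(-260) + 12468/2891 = -911*(-1/260) + 12468/2891 = 911/260 + 12468/2891 = 5875381/751660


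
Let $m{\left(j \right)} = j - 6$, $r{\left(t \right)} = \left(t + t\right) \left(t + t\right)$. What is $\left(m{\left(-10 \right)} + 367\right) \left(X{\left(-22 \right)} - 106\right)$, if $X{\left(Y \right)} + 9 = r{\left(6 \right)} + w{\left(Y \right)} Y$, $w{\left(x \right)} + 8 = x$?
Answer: $241839$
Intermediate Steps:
$w{\left(x \right)} = -8 + x$
$r{\left(t \right)} = 4 t^{2}$ ($r{\left(t \right)} = 2 t 2 t = 4 t^{2}$)
$X{\left(Y \right)} = 135 + Y \left(-8 + Y\right)$ ($X{\left(Y \right)} = -9 + \left(4 \cdot 6^{2} + \left(-8 + Y\right) Y\right) = -9 + \left(4 \cdot 36 + Y \left(-8 + Y\right)\right) = -9 + \left(144 + Y \left(-8 + Y\right)\right) = 135 + Y \left(-8 + Y\right)$)
$m{\left(j \right)} = -6 + j$ ($m{\left(j \right)} = j - 6 = -6 + j$)
$\left(m{\left(-10 \right)} + 367\right) \left(X{\left(-22 \right)} - 106\right) = \left(\left(-6 - 10\right) + 367\right) \left(\left(135 - 22 \left(-8 - 22\right)\right) - 106\right) = \left(-16 + 367\right) \left(\left(135 - -660\right) - 106\right) = 351 \left(\left(135 + 660\right) - 106\right) = 351 \left(795 - 106\right) = 351 \cdot 689 = 241839$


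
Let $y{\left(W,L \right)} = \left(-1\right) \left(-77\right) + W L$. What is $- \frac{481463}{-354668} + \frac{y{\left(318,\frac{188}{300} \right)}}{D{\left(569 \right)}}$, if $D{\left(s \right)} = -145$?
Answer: $- \frac{704388501}{1285671500} \approx -0.54788$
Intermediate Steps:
$y{\left(W,L \right)} = 77 + L W$
$- \frac{481463}{-354668} + \frac{y{\left(318,\frac{188}{300} \right)}}{D{\left(569 \right)}} = - \frac{481463}{-354668} + \frac{77 + \frac{188}{300} \cdot 318}{-145} = \left(-481463\right) \left(- \frac{1}{354668}\right) + \left(77 + 188 \cdot \frac{1}{300} \cdot 318\right) \left(- \frac{1}{145}\right) = \frac{481463}{354668} + \left(77 + \frac{47}{75} \cdot 318\right) \left(- \frac{1}{145}\right) = \frac{481463}{354668} + \left(77 + \frac{4982}{25}\right) \left(- \frac{1}{145}\right) = \frac{481463}{354668} + \frac{6907}{25} \left(- \frac{1}{145}\right) = \frac{481463}{354668} - \frac{6907}{3625} = - \frac{704388501}{1285671500}$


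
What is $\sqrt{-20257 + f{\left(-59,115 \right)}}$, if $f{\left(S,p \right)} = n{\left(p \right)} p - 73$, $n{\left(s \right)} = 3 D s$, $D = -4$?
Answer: $i \sqrt{179030} \approx 423.12 i$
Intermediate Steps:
$n{\left(s \right)} = - 12 s$ ($n{\left(s \right)} = 3 \left(-4\right) s = - 12 s$)
$f{\left(S,p \right)} = -73 - 12 p^{2}$ ($f{\left(S,p \right)} = - 12 p p - 73 = - 12 p^{2} - 73 = -73 - 12 p^{2}$)
$\sqrt{-20257 + f{\left(-59,115 \right)}} = \sqrt{-20257 - \left(73 + 12 \cdot 115^{2}\right)} = \sqrt{-20257 - 158773} = \sqrt{-179030} = i \sqrt{179030}$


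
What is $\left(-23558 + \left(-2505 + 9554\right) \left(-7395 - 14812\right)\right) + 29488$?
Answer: $-156531213$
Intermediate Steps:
$\left(-23558 + \left(-2505 + 9554\right) \left(-7395 - 14812\right)\right) + 29488 = \left(-23558 + 7049 \left(-22207\right)\right) + 29488 = \left(-23558 - 156537143\right) + 29488 = -156560701 + 29488 = -156531213$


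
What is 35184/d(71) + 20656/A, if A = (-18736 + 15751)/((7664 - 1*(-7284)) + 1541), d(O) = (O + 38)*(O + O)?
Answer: -2635825999256/23100915 ≈ -1.1410e+5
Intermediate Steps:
d(O) = 2*O*(38 + O) (d(O) = (38 + O)*(2*O) = 2*O*(38 + O))
A = -2985/16489 (A = -2985/((7664 + 7284) + 1541) = -2985/(14948 + 1541) = -2985/16489 ≈ -0.18103)
35184/d(71) + 20656/A = 35184/((2*71*(38 + 71))) + 20656/(-2985/16489) = 35184/((2*71*109)) + 20656*(-16489/2985) = 35184/15478 - 340596784/2985 = 35184*(1/15478) - 340596784/2985 = 17592/7739 - 340596784/2985 = -2635825999256/23100915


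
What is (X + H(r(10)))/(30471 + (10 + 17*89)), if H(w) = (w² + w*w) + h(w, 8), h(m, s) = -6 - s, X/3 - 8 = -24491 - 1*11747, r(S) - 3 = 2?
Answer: -54327/15997 ≈ -3.3961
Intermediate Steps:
r(S) = 5 (r(S) = 3 + 2 = 5)
X = -108690 (X = 24 + 3*(-24491 - 1*11747) = 24 + 3*(-24491 - 11747) = 24 + 3*(-36238) = 24 - 108714 = -108690)
H(w) = -14 + 2*w² (H(w) = (w² + w*w) + (-6 - 1*8) = (w² + w²) + (-6 - 8) = 2*w² - 14 = -14 + 2*w²)
(X + H(r(10)))/(30471 + (10 + 17*89)) = (-108690 + (-14 + 2*5²))/(30471 + (10 + 17*89)) = (-108690 + (-14 + 2*25))/(30471 + (10 + 1513)) = (-108690 + (-14 + 50))/(30471 + 1523) = (-108690 + 36)/31994 = -108654*1/31994 = -54327/15997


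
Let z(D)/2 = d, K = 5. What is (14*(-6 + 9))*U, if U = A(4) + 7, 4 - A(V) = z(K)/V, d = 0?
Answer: 462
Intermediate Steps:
z(D) = 0 (z(D) = 2*0 = 0)
A(V) = 4 (A(V) = 4 - 0/V = 4 - 1*0 = 4 + 0 = 4)
U = 11 (U = 4 + 7 = 11)
(14*(-6 + 9))*U = (14*(-6 + 9))*11 = (14*3)*11 = 42*11 = 462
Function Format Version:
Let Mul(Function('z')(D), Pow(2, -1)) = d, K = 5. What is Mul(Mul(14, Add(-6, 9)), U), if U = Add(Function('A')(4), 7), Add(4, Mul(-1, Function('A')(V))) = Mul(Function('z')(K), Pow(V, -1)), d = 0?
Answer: 462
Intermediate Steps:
Function('z')(D) = 0 (Function('z')(D) = Mul(2, 0) = 0)
Function('A')(V) = 4 (Function('A')(V) = Add(4, Mul(-1, Mul(0, Pow(V, -1)))) = Add(4, Mul(-1, 0)) = Add(4, 0) = 4)
U = 11 (U = Add(4, 7) = 11)
Mul(Mul(14, Add(-6, 9)), U) = Mul(Mul(14, Add(-6, 9)), 11) = Mul(Mul(14, 3), 11) = Mul(42, 11) = 462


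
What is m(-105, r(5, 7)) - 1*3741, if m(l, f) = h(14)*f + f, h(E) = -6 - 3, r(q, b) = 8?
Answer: -3805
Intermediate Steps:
h(E) = -9
m(l, f) = -8*f (m(l, f) = -9*f + f = -8*f)
m(-105, r(5, 7)) - 1*3741 = -8*8 - 1*3741 = -64 - 3741 = -3805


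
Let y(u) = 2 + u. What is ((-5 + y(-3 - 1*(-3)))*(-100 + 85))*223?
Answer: 10035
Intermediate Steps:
((-5 + y(-3 - 1*(-3)))*(-100 + 85))*223 = ((-5 + (2 + (-3 - 1*(-3))))*(-100 + 85))*223 = ((-5 + (2 + (-3 + 3)))*(-15))*223 = ((-5 + (2 + 0))*(-15))*223 = ((-5 + 2)*(-15))*223 = -3*(-15)*223 = 45*223 = 10035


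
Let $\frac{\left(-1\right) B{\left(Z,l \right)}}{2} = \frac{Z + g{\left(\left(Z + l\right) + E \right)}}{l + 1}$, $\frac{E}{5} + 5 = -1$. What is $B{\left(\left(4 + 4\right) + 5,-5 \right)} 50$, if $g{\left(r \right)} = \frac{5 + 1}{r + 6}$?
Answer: $\frac{2525}{8} \approx 315.63$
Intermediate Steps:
$E = -30$ ($E = -25 + 5 \left(-1\right) = -25 - 5 = -30$)
$g{\left(r \right)} = \frac{6}{6 + r}$
$B{\left(Z,l \right)} = - \frac{2 \left(Z + \frac{6}{-24 + Z + l}\right)}{1 + l}$ ($B{\left(Z,l \right)} = - 2 \frac{Z + \frac{6}{6 - \left(30 - Z - l\right)}}{l + 1} = - 2 \frac{Z + \frac{6}{6 + \left(-30 + Z + l\right)}}{1 + l} = - 2 \frac{Z + \frac{6}{-24 + Z + l}}{1 + l} = - \frac{2 \left(Z + \frac{6}{-24 + Z + l}\right)}{1 + l}$)
$B{\left(\left(4 + 4\right) + 5,-5 \right)} 50 = \frac{2 \left(-6 - \left(\left(4 + 4\right) + 5\right) \left(-24 + \left(\left(4 + 4\right) + 5\right) - 5\right)\right)}{\left(1 - 5\right) \left(-24 + \left(\left(4 + 4\right) + 5\right) - 5\right)} 50 = \frac{2 \left(-6 - \left(8 + 5\right) \left(-24 + \left(8 + 5\right) - 5\right)\right)}{\left(-4\right) \left(-24 + \left(8 + 5\right) - 5\right)} 50 = 2 \left(- \frac{1}{4}\right) \frac{1}{-24 + 13 - 5} \left(-6 - 13 \left(-24 + 13 - 5\right)\right) 50 = 2 \left(- \frac{1}{4}\right) \frac{1}{-16} \left(-6 - 13 \left(-16\right)\right) 50 = 2 \left(- \frac{1}{4}\right) \left(- \frac{1}{16}\right) \left(-6 + 208\right) 50 = 2 \left(- \frac{1}{4}\right) \left(- \frac{1}{16}\right) 202 \cdot 50 = \frac{101}{16} \cdot 50 = \frac{2525}{8}$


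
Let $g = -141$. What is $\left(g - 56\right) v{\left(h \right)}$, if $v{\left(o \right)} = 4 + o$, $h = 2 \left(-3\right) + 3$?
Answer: $-197$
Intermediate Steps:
$h = -3$ ($h = -6 + 3 = -3$)
$\left(g - 56\right) v{\left(h \right)} = \left(-141 - 56\right) \left(4 - 3\right) = \left(-197\right) 1 = -197$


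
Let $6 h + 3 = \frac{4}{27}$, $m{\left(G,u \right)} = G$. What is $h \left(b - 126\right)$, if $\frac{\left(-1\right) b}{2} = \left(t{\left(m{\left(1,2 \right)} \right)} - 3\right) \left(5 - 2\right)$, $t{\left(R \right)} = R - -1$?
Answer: $\frac{1540}{27} \approx 57.037$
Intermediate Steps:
$h = - \frac{77}{162}$ ($h = - \frac{1}{2} + \frac{4 \cdot \frac{1}{27}}{6} = - \frac{1}{2} + \frac{1}{6} \cdot \frac{4}{27} = - \frac{1}{2} + \frac{2}{81} = - \frac{77}{162} \approx -0.47531$)
$t{\left(R \right)} = 1 + R$ ($t{\left(R \right)} = R + 1 = 1 + R$)
$b = 6$ ($b = - 2 \left(\left(1 + 1\right) - 3\right) \left(5 - 2\right) = - 2 \left(2 - 3\right) 3 = - 2 \left(\left(-1\right) 3\right) = \left(-2\right) \left(-3\right) = 6$)
$h \left(b - 126\right) = - \frac{77 \left(6 - 126\right)}{162} = \left(- \frac{77}{162}\right) \left(-120\right) = \frac{1540}{27}$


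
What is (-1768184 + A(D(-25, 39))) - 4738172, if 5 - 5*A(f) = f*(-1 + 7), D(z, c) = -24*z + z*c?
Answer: -6505905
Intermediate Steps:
D(z, c) = -24*z + c*z
A(f) = 1 - 6*f/5 (A(f) = 1 - f*(-1 + 7)/5 = 1 - f*6/5 = 1 - 6*f/5)
(-1768184 + A(D(-25, 39))) - 4738172 = (-1768184 + (1 - (-30)*(-24 + 39))) - 4738172 = (-1768184 + (1 - (-30)*15)) - 4738172 = (-1768184 + (1 - 6/5*(-375))) - 4738172 = (-1768184 + (1 + 450)) - 4738172 = (-1768184 + 451) - 4738172 = -1767733 - 4738172 = -6505905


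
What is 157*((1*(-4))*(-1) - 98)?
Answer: -14758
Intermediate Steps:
157*((1*(-4))*(-1) - 98) = 157*(-4*(-1) - 98) = 157*(4 - 98) = 157*(-94) = -14758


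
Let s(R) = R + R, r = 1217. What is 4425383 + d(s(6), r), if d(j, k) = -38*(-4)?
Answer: 4425535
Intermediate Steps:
s(R) = 2*R
d(j, k) = 152
4425383 + d(s(6), r) = 4425383 + 152 = 4425535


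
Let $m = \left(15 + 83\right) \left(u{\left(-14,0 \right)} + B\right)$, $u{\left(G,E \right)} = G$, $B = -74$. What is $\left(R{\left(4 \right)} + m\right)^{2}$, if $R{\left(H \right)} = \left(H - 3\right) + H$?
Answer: $74287161$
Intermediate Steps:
$R{\left(H \right)} = -3 + 2 H$ ($R{\left(H \right)} = \left(-3 + H\right) + H = -3 + 2 H$)
$m = -8624$ ($m = \left(15 + 83\right) \left(-14 - 74\right) = 98 \left(-88\right) = -8624$)
$\left(R{\left(4 \right)} + m\right)^{2} = \left(\left(-3 + 2 \cdot 4\right) - 8624\right)^{2} = \left(\left(-3 + 8\right) - 8624\right)^{2} = \left(5 - 8624\right)^{2} = \left(-8619\right)^{2} = 74287161$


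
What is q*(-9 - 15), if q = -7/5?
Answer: 168/5 ≈ 33.600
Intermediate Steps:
q = -7/5 (q = -7*⅕ = -7/5 ≈ -1.4000)
q*(-9 - 15) = -7*(-9 - 15)/5 = -7/5*(-24) = 168/5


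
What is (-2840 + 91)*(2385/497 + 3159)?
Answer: -4322549592/497 ≈ -8.6973e+6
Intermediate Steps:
(-2840 + 91)*(2385/497 + 3159) = -2749*(2385*(1/497) + 3159) = -2749*(2385/497 + 3159) = -2749*1572408/497 = -4322549592/497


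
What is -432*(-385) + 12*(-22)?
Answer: 166056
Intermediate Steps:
-432*(-385) + 12*(-22) = 166320 - 264 = 166056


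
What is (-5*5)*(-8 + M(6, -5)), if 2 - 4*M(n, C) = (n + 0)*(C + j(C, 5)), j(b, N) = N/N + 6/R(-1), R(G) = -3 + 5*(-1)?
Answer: 75/8 ≈ 9.3750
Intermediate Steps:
R(G) = -8 (R(G) = -3 - 5 = -8)
j(b, N) = 1/4 (j(b, N) = N/N + 6/(-8) = 1 + 6*(-1/8) = 1 - 3/4 = 1/4)
M(n, C) = 1/2 - n*(1/4 + C)/4 (M(n, C) = 1/2 - (n + 0)*(C + 1/4)/4 = 1/2 - n*(1/4 + C)/4)
(-5*5)*(-8 + M(6, -5)) = (-5*5)*(-8 + (1/2 - 1/16*6 - 1/4*(-5)*6)) = -25*(-8 + (1/2 - 3/8 + 15/2)) = -25*(-8 + 61/8) = -25*(-3/8) = 75/8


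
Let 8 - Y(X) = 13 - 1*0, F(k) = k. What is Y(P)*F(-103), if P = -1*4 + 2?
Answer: 515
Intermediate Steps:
P = -2 (P = -4 + 2 = -2)
Y(X) = -5 (Y(X) = 8 - (13 - 1*0) = 8 - (13 + 0) = 8 - 1*13 = 8 - 13 = -5)
Y(P)*F(-103) = -5*(-103) = 515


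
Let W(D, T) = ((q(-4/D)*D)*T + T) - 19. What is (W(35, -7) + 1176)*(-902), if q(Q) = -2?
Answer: -1479280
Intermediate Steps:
W(D, T) = -19 + T - 2*D*T (W(D, T) = ((-2*D)*T + T) - 19 = (-2*D*T + T) - 19 = (T - 2*D*T) - 19 = -19 + T - 2*D*T)
(W(35, -7) + 1176)*(-902) = ((-19 - 7 - 2*35*(-7)) + 1176)*(-902) = ((-19 - 7 + 490) + 1176)*(-902) = (464 + 1176)*(-902) = 1640*(-902) = -1479280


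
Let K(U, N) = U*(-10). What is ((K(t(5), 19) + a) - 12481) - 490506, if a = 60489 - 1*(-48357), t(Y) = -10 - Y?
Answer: -393991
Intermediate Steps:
a = 108846 (a = 60489 + 48357 = 108846)
K(U, N) = -10*U
((K(t(5), 19) + a) - 12481) - 490506 = ((-10*(-10 - 1*5) + 108846) - 12481) - 490506 = ((-10*(-10 - 5) + 108846) - 12481) - 490506 = ((-10*(-15) + 108846) - 12481) - 490506 = ((150 + 108846) - 12481) - 490506 = (108996 - 12481) - 490506 = 96515 - 490506 = -393991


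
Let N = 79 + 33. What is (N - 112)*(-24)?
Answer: 0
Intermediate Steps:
N = 112
(N - 112)*(-24) = (112 - 112)*(-24) = 0*(-24) = 0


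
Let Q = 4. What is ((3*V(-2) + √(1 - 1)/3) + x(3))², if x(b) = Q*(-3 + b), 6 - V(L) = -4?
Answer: 900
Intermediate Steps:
V(L) = 10 (V(L) = 6 - 1*(-4) = 6 + 4 = 10)
x(b) = -12 + 4*b (x(b) = 4*(-3 + b) = -12 + 4*b)
((3*V(-2) + √(1 - 1)/3) + x(3))² = ((3*10 + √(1 - 1)/3) + (-12 + 4*3))² = ((30 + √0*(⅓)) + (-12 + 12))² = ((30 + 0*(⅓)) + 0)² = ((30 + 0) + 0)² = (30 + 0)² = 30² = 900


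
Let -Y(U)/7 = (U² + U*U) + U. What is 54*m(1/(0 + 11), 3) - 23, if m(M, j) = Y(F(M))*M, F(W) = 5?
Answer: -1913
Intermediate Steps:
Y(U) = -14*U² - 7*U (Y(U) = -7*((U² + U*U) + U) = -7*((U² + U²) + U) = -7*(2*U² + U) = -7*(U + 2*U²) = -14*U² - 7*U)
m(M, j) = -385*M (m(M, j) = (-7*5*(1 + 2*5))*M = (-7*5*(1 + 10))*M = (-7*5*11)*M = -385*M)
54*m(1/(0 + 11), 3) - 23 = 54*(-385/(0 + 11)) - 23 = 54*(-385/11) - 23 = 54*(-385*1/11) - 23 = 54*(-35) - 23 = -1890 - 23 = -1913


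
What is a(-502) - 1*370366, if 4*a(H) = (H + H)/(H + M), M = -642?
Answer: -423698453/1144 ≈ -3.7037e+5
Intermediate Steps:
a(H) = H/(2*(-642 + H)) (a(H) = ((H + H)/(H - 642))/4 = ((2*H)/(-642 + H))/4 = (2*H/(-642 + H))/4 = H/(2*(-642 + H)))
a(-502) - 1*370366 = (1/2)*(-502)/(-642 - 502) - 1*370366 = (1/2)*(-502)/(-1144) - 370366 = (1/2)*(-502)*(-1/1144) - 370366 = 251/1144 - 370366 = -423698453/1144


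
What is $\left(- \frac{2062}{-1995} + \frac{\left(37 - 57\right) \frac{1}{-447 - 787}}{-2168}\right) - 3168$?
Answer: $- \frac{4225720859119}{1334311860} \approx -3167.0$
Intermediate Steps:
$\left(- \frac{2062}{-1995} + \frac{\left(37 - 57\right) \frac{1}{-447 - 787}}{-2168}\right) - 3168 = \left(\left(-2062\right) \left(- \frac{1}{1995}\right) + - \frac{20}{-1234} \left(- \frac{1}{2168}\right)\right) - 3168 = \left(\frac{2062}{1995} + \left(-20\right) \left(- \frac{1}{1234}\right) \left(- \frac{1}{2168}\right)\right) - 3168 = \left(\frac{2062}{1995} + \frac{10}{617} \left(- \frac{1}{2168}\right)\right) - 3168 = \left(\frac{2062}{1995} - \frac{5}{668828}\right) - 3168 = \frac{1379113361}{1334311860} - 3168 = - \frac{4225720859119}{1334311860}$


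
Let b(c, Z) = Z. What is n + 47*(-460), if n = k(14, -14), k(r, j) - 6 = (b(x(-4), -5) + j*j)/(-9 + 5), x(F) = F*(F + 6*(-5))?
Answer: -86647/4 ≈ -21662.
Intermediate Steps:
x(F) = F*(-30 + F) (x(F) = F*(F - 30) = F*(-30 + F))
k(r, j) = 29/4 - j**2/4 (k(r, j) = 6 + (-5 + j*j)/(-9 + 5) = 6 + (-5 + j**2)/(-4) = 6 + (-5 + j**2)*(-1/4) = 6 + (5/4 - j**2/4) = 29/4 - j**2/4)
n = -167/4 (n = 29/4 - 1/4*(-14)**2 = 29/4 - 1/4*196 = 29/4 - 49 = -167/4 ≈ -41.750)
n + 47*(-460) = -167/4 + 47*(-460) = -167/4 - 21620 = -86647/4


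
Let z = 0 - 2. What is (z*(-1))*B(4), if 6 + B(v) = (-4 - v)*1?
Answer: -28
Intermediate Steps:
B(v) = -10 - v (B(v) = -6 + (-4 - v)*1 = -6 + (-4 - v) = -10 - v)
z = -2
(z*(-1))*B(4) = (-2*(-1))*(-10 - 1*4) = 2*(-10 - 4) = 2*(-14) = -28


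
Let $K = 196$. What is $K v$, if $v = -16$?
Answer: $-3136$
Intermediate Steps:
$K v = 196 \left(-16\right) = -3136$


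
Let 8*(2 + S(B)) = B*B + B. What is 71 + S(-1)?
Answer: 69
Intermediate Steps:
S(B) = -2 + B/8 + B**2/8 (S(B) = -2 + (B*B + B)/8 = -2 + (B**2 + B)/8 = -2 + (B + B**2)/8 = -2 + (B/8 + B**2/8) = -2 + B/8 + B**2/8)
71 + S(-1) = 71 + (-2 + (1/8)*(-1) + (1/8)*(-1)**2) = 71 + (-2 - 1/8 + (1/8)*1) = 71 + (-2 - 1/8 + 1/8) = 71 - 2 = 69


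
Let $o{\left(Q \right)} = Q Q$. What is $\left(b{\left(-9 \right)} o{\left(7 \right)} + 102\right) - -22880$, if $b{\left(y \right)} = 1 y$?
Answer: $22541$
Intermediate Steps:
$o{\left(Q \right)} = Q^{2}$
$b{\left(y \right)} = y$
$\left(b{\left(-9 \right)} o{\left(7 \right)} + 102\right) - -22880 = \left(- 9 \cdot 7^{2} + 102\right) - -22880 = \left(\left(-9\right) 49 + 102\right) + 22880 = \left(-441 + 102\right) + 22880 = -339 + 22880 = 22541$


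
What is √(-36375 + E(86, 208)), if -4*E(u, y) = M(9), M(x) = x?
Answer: 13*I*√861/2 ≈ 190.73*I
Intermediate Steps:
E(u, y) = -9/4 (E(u, y) = -¼*9 = -9/4)
√(-36375 + E(86, 208)) = √(-36375 - 9/4) = √(-145509/4) = 13*I*√861/2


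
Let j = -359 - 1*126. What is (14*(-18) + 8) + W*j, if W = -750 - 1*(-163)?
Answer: 284451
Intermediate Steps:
W = -587 (W = -750 + 163 = -587)
j = -485 (j = -359 - 126 = -485)
(14*(-18) + 8) + W*j = (14*(-18) + 8) - 587*(-485) = (-252 + 8) + 284695 = -244 + 284695 = 284451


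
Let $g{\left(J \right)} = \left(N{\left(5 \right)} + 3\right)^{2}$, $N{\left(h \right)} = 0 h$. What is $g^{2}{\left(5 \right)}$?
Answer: $81$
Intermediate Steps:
$N{\left(h \right)} = 0$
$g{\left(J \right)} = 9$ ($g{\left(J \right)} = \left(0 + 3\right)^{2} = 3^{2} = 9$)
$g^{2}{\left(5 \right)} = 9^{2} = 81$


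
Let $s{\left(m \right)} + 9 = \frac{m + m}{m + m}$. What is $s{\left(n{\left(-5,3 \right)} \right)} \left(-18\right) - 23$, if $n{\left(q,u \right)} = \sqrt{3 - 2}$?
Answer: $121$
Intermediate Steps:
$n{\left(q,u \right)} = 1$ ($n{\left(q,u \right)} = \sqrt{1} = 1$)
$s{\left(m \right)} = -8$ ($s{\left(m \right)} = -9 + \frac{m + m}{m + m} = -9 + \frac{2 m}{2 m} = -9 + 2 m \frac{1}{2 m} = -9 + 1 = -8$)
$s{\left(n{\left(-5,3 \right)} \right)} \left(-18\right) - 23 = \left(-8\right) \left(-18\right) - 23 = 144 - 23 = 121$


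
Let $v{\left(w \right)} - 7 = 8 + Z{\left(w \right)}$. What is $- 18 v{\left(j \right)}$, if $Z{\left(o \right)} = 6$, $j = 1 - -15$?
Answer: $-378$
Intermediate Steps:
$j = 16$ ($j = 1 + 15 = 16$)
$v{\left(w \right)} = 21$ ($v{\left(w \right)} = 7 + \left(8 + 6\right) = 7 + 14 = 21$)
$- 18 v{\left(j \right)} = \left(-18\right) 21 = -378$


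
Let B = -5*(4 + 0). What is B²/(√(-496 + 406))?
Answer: -40*I*√10/3 ≈ -42.164*I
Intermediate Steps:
B = -20 (B = -5*4 = -20)
B²/(√(-496 + 406)) = (-20)²/(√(-496 + 406)) = 400/(√(-90)) = 400/((3*I*√10)) = 400*(-I*√10/30) = -40*I*√10/3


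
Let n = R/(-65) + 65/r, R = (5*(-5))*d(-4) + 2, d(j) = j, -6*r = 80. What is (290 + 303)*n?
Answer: -1987143/520 ≈ -3821.4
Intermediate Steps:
r = -40/3 (r = -⅙*80 = -40/3 ≈ -13.333)
R = 102 (R = (5*(-5))*(-4) + 2 = -25*(-4) + 2 = 100 + 2 = 102)
n = -3351/520 (n = 102/(-65) + 65/(-40/3) = 102*(-1/65) + 65*(-3/40) = -102/65 - 39/8 = -3351/520 ≈ -6.4442)
(290 + 303)*n = (290 + 303)*(-3351/520) = 593*(-3351/520) = -1987143/520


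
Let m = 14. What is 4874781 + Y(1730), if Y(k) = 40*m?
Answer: 4875341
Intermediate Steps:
Y(k) = 560 (Y(k) = 40*14 = 560)
4874781 + Y(1730) = 4874781 + 560 = 4875341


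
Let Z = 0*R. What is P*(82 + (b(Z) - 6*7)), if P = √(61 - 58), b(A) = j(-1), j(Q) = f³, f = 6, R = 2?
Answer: 256*√3 ≈ 443.40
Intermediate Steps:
j(Q) = 216 (j(Q) = 6³ = 216)
Z = 0 (Z = 0*2 = 0)
b(A) = 216
P = √3 ≈ 1.7320
P*(82 + (b(Z) - 6*7)) = √3*(82 + (216 - 6*7)) = √3*(82 + (216 - 1*42)) = √3*(82 + (216 - 42)) = √3*(82 + 174) = √3*256 = 256*√3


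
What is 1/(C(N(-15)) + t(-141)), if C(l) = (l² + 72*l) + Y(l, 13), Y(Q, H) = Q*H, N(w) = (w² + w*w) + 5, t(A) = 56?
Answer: 1/245756 ≈ 4.0691e-6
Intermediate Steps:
N(w) = 5 + 2*w² (N(w) = (w² + w²) + 5 = 2*w² + 5 = 5 + 2*w²)
Y(Q, H) = H*Q
C(l) = l² + 85*l (C(l) = (l² + 72*l) + 13*l = l² + 85*l)
1/(C(N(-15)) + t(-141)) = 1/((5 + 2*(-15)²)*(85 + (5 + 2*(-15)²)) + 56) = 1/((5 + 2*225)*(85 + (5 + 2*225)) + 56) = 1/((5 + 450)*(85 + (5 + 450)) + 56) = 1/(455*(85 + 455) + 56) = 1/(455*540 + 56) = 1/(245700 + 56) = 1/245756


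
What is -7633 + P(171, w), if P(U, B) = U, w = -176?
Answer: -7462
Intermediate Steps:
-7633 + P(171, w) = -7633 + 171 = -7462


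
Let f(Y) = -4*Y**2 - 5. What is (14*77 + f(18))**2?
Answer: 49729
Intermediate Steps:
f(Y) = -5 - 4*Y**2
(14*77 + f(18))**2 = (14*77 + (-5 - 4*18**2))**2 = (1078 + (-5 - 4*324))**2 = (1078 + (-5 - 1296))**2 = (1078 - 1301)**2 = (-223)**2 = 49729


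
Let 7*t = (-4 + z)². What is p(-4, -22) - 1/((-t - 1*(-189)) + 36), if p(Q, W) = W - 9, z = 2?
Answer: -48708/1571 ≈ -31.004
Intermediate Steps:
t = 4/7 (t = (-4 + 2)²/7 = (⅐)*(-2)² = (⅐)*4 = 4/7 ≈ 0.57143)
p(Q, W) = -9 + W
p(-4, -22) - 1/((-t - 1*(-189)) + 36) = (-9 - 22) - 1/((-1*4/7 - 1*(-189)) + 36) = -31 - 1/((-4/7 + 189) + 36) = -31 - 1/(1319/7 + 36) = -31 - 1/1571/7 = -31 - 1*7/1571 = -31 - 7/1571 = -48708/1571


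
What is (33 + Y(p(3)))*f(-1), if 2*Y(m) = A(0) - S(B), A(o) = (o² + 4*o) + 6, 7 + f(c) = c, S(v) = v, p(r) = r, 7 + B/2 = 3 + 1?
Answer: -312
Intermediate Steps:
B = -6 (B = -14 + 2*(3 + 1) = -14 + 2*4 = -14 + 8 = -6)
f(c) = -7 + c
A(o) = 6 + o² + 4*o
Y(m) = 6 (Y(m) = ((6 + 0² + 4*0) - 1*(-6))/2 = ((6 + 0 + 0) + 6)/2 = (6 + 6)/2 = (½)*12 = 6)
(33 + Y(p(3)))*f(-1) = (33 + 6)*(-7 - 1) = 39*(-8) = -312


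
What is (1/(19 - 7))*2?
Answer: ⅙ ≈ 0.16667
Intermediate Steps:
(1/(19 - 7))*2 = (1/12)*2 = ⅙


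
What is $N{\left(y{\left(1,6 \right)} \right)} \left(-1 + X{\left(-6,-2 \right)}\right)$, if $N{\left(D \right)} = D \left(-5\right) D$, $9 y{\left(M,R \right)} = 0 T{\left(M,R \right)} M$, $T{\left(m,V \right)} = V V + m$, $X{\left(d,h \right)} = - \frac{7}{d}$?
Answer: $0$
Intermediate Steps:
$T{\left(m,V \right)} = m + V^{2}$ ($T{\left(m,V \right)} = V^{2} + m = m + V^{2}$)
$y{\left(M,R \right)} = 0$ ($y{\left(M,R \right)} = \frac{0 \left(M + R^{2}\right) M}{9} = \frac{0 M}{9} = \frac{1}{9} \cdot 0 = 0$)
$N{\left(D \right)} = - 5 D^{2}$ ($N{\left(D \right)} = - 5 D D = - 5 D^{2}$)
$N{\left(y{\left(1,6 \right)} \right)} \left(-1 + X{\left(-6,-2 \right)}\right) = - 5 \cdot 0^{2} \left(-1 - \frac{7}{-6}\right) = \left(-5\right) 0 \left(-1 - - \frac{7}{6}\right) = 0 \left(-1 + \frac{7}{6}\right) = 0 \cdot \frac{1}{6} = 0$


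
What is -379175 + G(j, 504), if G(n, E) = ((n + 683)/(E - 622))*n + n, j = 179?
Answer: -22437913/59 ≈ -3.8030e+5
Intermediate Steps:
G(n, E) = n + n*(683 + n)/(-622 + E) (G(n, E) = ((683 + n)/(-622 + E))*n + n = n*(683 + n)/(-622 + E) + n = n + n*(683 + n)/(-622 + E))
-379175 + G(j, 504) = -379175 + 179*(61 + 504 + 179)/(-622 + 504) = -379175 + 179*744/(-118) = -379175 + 179*(-1/118)*744 = -379175 - 66588/59 = -22437913/59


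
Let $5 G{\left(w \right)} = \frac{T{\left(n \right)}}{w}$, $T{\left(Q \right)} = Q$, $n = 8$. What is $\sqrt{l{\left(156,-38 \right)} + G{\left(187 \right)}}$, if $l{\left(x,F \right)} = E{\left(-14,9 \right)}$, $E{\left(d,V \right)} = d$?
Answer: $\frac{i \sqrt{12231670}}{935} \approx 3.7405 i$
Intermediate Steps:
$l{\left(x,F \right)} = -14$
$G{\left(w \right)} = \frac{8}{5 w}$ ($G{\left(w \right)} = \frac{8 \frac{1}{w}}{5} = \frac{8}{5 w}$)
$\sqrt{l{\left(156,-38 \right)} + G{\left(187 \right)}} = \sqrt{-14 + \frac{8}{5 \cdot 187}} = \sqrt{-14 + \frac{8}{5} \cdot \frac{1}{187}} = \sqrt{-14 + \frac{8}{935}} = \sqrt{- \frac{13082}{935}} = \frac{i \sqrt{12231670}}{935}$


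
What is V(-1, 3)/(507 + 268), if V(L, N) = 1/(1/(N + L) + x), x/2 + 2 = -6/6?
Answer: -2/8525 ≈ -0.00023460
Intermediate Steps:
x = -6 (x = -4 + 2*(-6/6) = -4 + 2*(-6*1/6) = -4 + 2*(-1) = -4 - 2 = -6)
V(L, N) = 1/(-6 + 1/(L + N)) (V(L, N) = 1/(1/(N + L) - 6) = 1/(1/(L + N) - 6) = 1/(-6 + 1/(L + N)))
V(-1, 3)/(507 + 268) = ((-1 + 3)/(1 - 6*(-1) - 6*3))/(507 + 268) = (2/(1 + 6 - 18))/775 = (2/(-11))/775 = (-1/11*2)/775 = (1/775)*(-2/11) = -2/8525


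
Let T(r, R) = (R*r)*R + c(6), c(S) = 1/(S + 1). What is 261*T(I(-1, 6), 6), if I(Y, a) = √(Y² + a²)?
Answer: 261/7 + 9396*√37 ≈ 57191.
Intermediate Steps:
c(S) = 1/(1 + S)
T(r, R) = ⅐ + r*R² (T(r, R) = (R*r)*R + 1/(1 + 6) = r*R² + 1/7 = r*R² + ⅐ = ⅐ + r*R²)
261*T(I(-1, 6), 6) = 261*(⅐ + √((-1)² + 6²)*6²) = 261*(⅐ + √(1 + 36)*36) = 261*(⅐ + √37*36) = 261*(⅐ + 36*√37) = 261/7 + 9396*√37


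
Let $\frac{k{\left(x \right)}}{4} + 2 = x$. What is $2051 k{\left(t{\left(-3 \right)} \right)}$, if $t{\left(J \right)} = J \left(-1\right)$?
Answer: $8204$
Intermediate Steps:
$t{\left(J \right)} = - J$
$k{\left(x \right)} = -8 + 4 x$
$2051 k{\left(t{\left(-3 \right)} \right)} = 2051 \left(-8 + 4 \left(\left(-1\right) \left(-3\right)\right)\right) = 2051 \left(-8 + 4 \cdot 3\right) = 2051 \left(-8 + 12\right) = 2051 \cdot 4 = 8204$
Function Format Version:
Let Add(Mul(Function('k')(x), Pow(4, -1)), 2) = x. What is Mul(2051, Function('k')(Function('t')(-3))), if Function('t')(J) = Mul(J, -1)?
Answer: 8204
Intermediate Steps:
Function('t')(J) = Mul(-1, J)
Function('k')(x) = Add(-8, Mul(4, x))
Mul(2051, Function('k')(Function('t')(-3))) = Mul(2051, Add(-8, Mul(4, Mul(-1, -3)))) = Mul(2051, Add(-8, Mul(4, 3))) = Mul(2051, Add(-8, 12)) = Mul(2051, 4) = 8204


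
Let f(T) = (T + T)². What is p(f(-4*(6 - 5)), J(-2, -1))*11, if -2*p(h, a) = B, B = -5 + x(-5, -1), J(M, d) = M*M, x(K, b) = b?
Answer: 33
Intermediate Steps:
J(M, d) = M²
f(T) = 4*T² (f(T) = (2*T)² = 4*T²)
B = -6 (B = -5 - 1 = -6)
p(h, a) = 3 (p(h, a) = -½*(-6) = 3)
p(f(-4*(6 - 5)), J(-2, -1))*11 = 3*11 = 33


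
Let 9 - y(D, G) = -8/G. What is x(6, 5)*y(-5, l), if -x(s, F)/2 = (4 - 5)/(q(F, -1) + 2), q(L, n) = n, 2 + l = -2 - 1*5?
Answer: 146/9 ≈ 16.222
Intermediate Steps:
l = -9 (l = -2 + (-2 - 1*5) = -2 + (-2 - 5) = -2 - 7 = -9)
y(D, G) = 9 + 8/G (y(D, G) = 9 - (-8)/G = 9 + 8/G)
x(s, F) = 2 (x(s, F) = -2*(4 - 5)/(-1 + 2) = -(-2)/1 = -(-2) = -2*(-1) = 2)
x(6, 5)*y(-5, l) = 2*(9 + 8/(-9)) = 2*(9 + 8*(-1/9)) = 2*(9 - 8/9) = 2*(73/9) = 146/9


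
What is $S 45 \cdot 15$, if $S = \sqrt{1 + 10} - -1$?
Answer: $675 + 675 \sqrt{11} \approx 2913.7$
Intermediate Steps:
$S = 1 + \sqrt{11}$ ($S = \sqrt{11} + 1 = 1 + \sqrt{11} \approx 4.3166$)
$S 45 \cdot 15 = \left(1 + \sqrt{11}\right) 45 \cdot 15 = \left(45 + 45 \sqrt{11}\right) 15 = 675 + 675 \sqrt{11}$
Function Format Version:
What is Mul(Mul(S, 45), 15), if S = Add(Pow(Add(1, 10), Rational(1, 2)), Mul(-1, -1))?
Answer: Add(675, Mul(675, Pow(11, Rational(1, 2)))) ≈ 2913.7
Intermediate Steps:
S = Add(1, Pow(11, Rational(1, 2))) (S = Add(Pow(11, Rational(1, 2)), 1) = Add(1, Pow(11, Rational(1, 2))) ≈ 4.3166)
Mul(Mul(S, 45), 15) = Mul(Mul(Add(1, Pow(11, Rational(1, 2))), 45), 15) = Mul(Add(45, Mul(45, Pow(11, Rational(1, 2)))), 15) = Add(675, Mul(675, Pow(11, Rational(1, 2))))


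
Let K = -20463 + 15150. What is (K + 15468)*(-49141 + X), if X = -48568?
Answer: -992234895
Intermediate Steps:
K = -5313
(K + 15468)*(-49141 + X) = (-5313 + 15468)*(-49141 - 48568) = 10155*(-97709) = -992234895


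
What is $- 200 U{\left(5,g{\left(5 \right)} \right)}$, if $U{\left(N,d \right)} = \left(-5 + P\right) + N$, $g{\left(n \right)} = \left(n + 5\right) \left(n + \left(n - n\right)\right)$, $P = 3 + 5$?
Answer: $-1600$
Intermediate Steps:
$P = 8$
$g{\left(n \right)} = n \left(5 + n\right)$ ($g{\left(n \right)} = \left(5 + n\right) \left(n + 0\right) = \left(5 + n\right) n = n \left(5 + n\right)$)
$U{\left(N,d \right)} = 3 + N$ ($U{\left(N,d \right)} = \left(-5 + 8\right) + N = 3 + N$)
$- 200 U{\left(5,g{\left(5 \right)} \right)} = - 200 \left(3 + 5\right) = \left(-200\right) 8 = -1600$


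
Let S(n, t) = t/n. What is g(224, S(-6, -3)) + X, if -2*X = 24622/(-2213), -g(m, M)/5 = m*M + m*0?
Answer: -1226969/2213 ≈ -554.44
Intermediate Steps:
g(m, M) = -5*M*m (g(m, M) = -5*(m*M + m*0) = -5*(M*m + 0) = -5*M*m)
X = 12311/2213 (X = -12311/(-2213) = -12311*(-1)/2213 = -½*(-24622/2213) = 12311/2213 ≈ 5.5630)
g(224, S(-6, -3)) + X = -5*(-3/(-6))*224 + 12311/2213 = -5*(-3*(-⅙))*224 + 12311/2213 = -5*½*224 + 12311/2213 = -560 + 12311/2213 = -1226969/2213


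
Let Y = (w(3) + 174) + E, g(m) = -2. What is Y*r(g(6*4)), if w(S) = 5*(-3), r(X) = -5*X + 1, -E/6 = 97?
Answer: -4653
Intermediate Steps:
E = -582 (E = -6*97 = -582)
r(X) = 1 - 5*X
w(S) = -15
Y = -423 (Y = (-15 + 174) - 582 = 159 - 582 = -423)
Y*r(g(6*4)) = -423*(1 - 5*(-2)) = -423*(1 + 10) = -423*11 = -4653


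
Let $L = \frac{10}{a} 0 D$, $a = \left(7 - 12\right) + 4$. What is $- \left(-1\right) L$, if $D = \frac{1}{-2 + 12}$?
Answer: $0$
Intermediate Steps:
$a = -1$ ($a = \left(7 - 12\right) + 4 = -5 + 4 = -1$)
$D = \frac{1}{10} \approx 0.1$
$L = 0$ ($L = \frac{10}{-1} \cdot 0 \cdot \frac{1}{10} = 10 \left(-1\right) 0 \cdot \frac{1}{10} = \left(-10\right) 0 \cdot \frac{1}{10} = 0 \cdot \frac{1}{10} = 0$)
$- \left(-1\right) L = - \left(-1\right) 0 = \left(-1\right) 0 = 0$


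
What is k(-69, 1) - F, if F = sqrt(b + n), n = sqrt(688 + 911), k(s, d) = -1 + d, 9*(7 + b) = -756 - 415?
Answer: -I*sqrt(1234 - 9*sqrt(1599))/3 ≈ -9.8551*I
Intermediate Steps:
b = -1234/9 (b = -7 + (-756 - 415)/9 = -7 + (1/9)*(-1171) = -7 - 1171/9 = -1234/9 ≈ -137.11)
n = sqrt(1599) ≈ 39.987
F = sqrt(-1234/9 + sqrt(1599)) ≈ 9.8551*I
k(-69, 1) - F = (-1 + 1) - sqrt(-1234 + 9*sqrt(1599))/3 = 0 - sqrt(-1234 + 9*sqrt(1599))/3 = -sqrt(-1234 + 9*sqrt(1599))/3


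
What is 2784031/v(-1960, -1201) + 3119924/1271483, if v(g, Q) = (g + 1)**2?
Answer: 15513121144217/4879546150923 ≈ 3.1792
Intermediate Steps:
v(g, Q) = (1 + g)**2
2784031/v(-1960, -1201) + 3119924/1271483 = 2784031/((1 - 1960)**2) + 3119924/1271483 = 2784031/((-1959)**2) + 3119924*(1/1271483) = 2784031/3837681 + 3119924/1271483 = 15513121144217/4879546150923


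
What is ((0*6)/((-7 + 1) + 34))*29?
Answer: 0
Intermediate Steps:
((0*6)/((-7 + 1) + 34))*29 = (0/(-6 + 34))*29 = (0/28)*29 = ((1/28)*0)*29 = 0*29 = 0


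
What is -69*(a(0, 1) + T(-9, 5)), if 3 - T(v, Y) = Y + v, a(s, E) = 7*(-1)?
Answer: 0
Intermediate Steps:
a(s, E) = -7
T(v, Y) = 3 - Y - v (T(v, Y) = 3 - (Y + v) = 3 + (-Y - v) = 3 - Y - v)
-69*(a(0, 1) + T(-9, 5)) = -69*(-7 + (3 - 1*5 - 1*(-9))) = -69*(-7 + (3 - 5 + 9)) = -69*(-7 + 7) = -69*0 = 0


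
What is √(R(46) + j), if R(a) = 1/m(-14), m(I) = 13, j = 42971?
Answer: 92*√858/13 ≈ 207.29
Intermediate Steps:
R(a) = 1/13
√(R(46) + j) = √(1/13 + 42971) = √(558624/13) = 92*√858/13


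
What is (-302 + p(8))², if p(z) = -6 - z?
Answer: 99856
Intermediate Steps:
(-302 + p(8))² = (-302 + (-6 - 1*8))² = (-302 + (-6 - 8))² = (-302 - 14)² = (-316)² = 99856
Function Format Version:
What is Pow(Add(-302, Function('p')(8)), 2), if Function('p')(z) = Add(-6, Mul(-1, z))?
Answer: 99856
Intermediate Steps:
Pow(Add(-302, Function('p')(8)), 2) = Pow(Add(-302, Add(-6, Mul(-1, 8))), 2) = Pow(Add(-302, Add(-6, -8)), 2) = Pow(Add(-302, -14), 2) = Pow(-316, 2) = 99856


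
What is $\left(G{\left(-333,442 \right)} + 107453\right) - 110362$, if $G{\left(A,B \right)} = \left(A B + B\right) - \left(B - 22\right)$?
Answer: $-150073$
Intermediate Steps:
$G{\left(A,B \right)} = 22 + A B$ ($G{\left(A,B \right)} = \left(B + A B\right) - \left(-22 + B\right) = 22 + A B$)
$\left(G{\left(-333,442 \right)} + 107453\right) - 110362 = \left(\left(22 - 147186\right) + 107453\right) - 110362 = \left(-147164 + 107453\right) - 110362 = -39711 - 110362 = -150073$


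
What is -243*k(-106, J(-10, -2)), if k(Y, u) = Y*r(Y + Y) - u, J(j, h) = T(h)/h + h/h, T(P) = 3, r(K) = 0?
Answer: -243/2 ≈ -121.50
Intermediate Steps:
J(j, h) = 1 + 3/h (J(j, h) = 3/h + h/h = 3/h + 1 = 1 + 3/h)
k(Y, u) = -u (k(Y, u) = Y*0 - u = 0 - u = -u)
-243*k(-106, J(-10, -2)) = -(-243)*(3 - 2)/(-2) = -(-243)*(-½*1) = -(-243)*(-1)/2 = -243*½ = -243/2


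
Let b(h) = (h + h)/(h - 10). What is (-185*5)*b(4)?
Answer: 3700/3 ≈ 1233.3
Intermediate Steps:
b(h) = 2*h/(-10 + h) (b(h) = (2*h)/(-10 + h) = 2*h/(-10 + h))
(-185*5)*b(4) = (-185*5)*(2*4/(-10 + 4)) = (-37*25)*(2*4/(-6)) = -1850*4*(-1)/6 = -925*(-4/3) = 3700/3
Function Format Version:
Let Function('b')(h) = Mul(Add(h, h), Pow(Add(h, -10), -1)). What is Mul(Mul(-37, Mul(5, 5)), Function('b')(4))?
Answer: Rational(3700, 3) ≈ 1233.3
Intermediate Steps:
Function('b')(h) = Mul(2, h, Pow(Add(-10, h), -1)) (Function('b')(h) = Mul(Mul(2, h), Pow(Add(-10, h), -1)) = Mul(2, h, Pow(Add(-10, h), -1)))
Mul(Mul(-37, Mul(5, 5)), Function('b')(4)) = Mul(Mul(-37, Mul(5, 5)), Mul(2, 4, Pow(Add(-10, 4), -1))) = Mul(Mul(-37, 25), Mul(2, 4, Pow(-6, -1))) = Mul(-925, Mul(2, 4, Rational(-1, 6))) = Mul(-925, Rational(-4, 3)) = Rational(3700, 3)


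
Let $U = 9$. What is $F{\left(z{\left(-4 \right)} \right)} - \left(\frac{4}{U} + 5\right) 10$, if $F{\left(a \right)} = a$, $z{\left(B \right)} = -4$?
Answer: $- \frac{526}{9} \approx -58.444$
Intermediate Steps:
$F{\left(z{\left(-4 \right)} \right)} - \left(\frac{4}{U} + 5\right) 10 = -4 - \left(\frac{4}{9} + 5\right) 10 = -4 - \frac{49}{9} \cdot 10 = -4 - \frac{490}{9} = - \frac{526}{9}$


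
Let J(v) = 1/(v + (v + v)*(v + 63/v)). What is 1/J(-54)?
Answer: 5904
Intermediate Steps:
J(v) = 1/(v + 2*v*(v + 63/v)) (J(v) = 1/(v + (2*v)*(v + 63/v)) = 1/(v + 2*v*(v + 63/v)))
1/J(-54) = 1/(1/(126 - 54 + 2*(-54)**2)) = 1/(1/(126 - 54 + 2*2916)) = 1/(1/(126 - 54 + 5832)) = 1/(1/5904) = 5904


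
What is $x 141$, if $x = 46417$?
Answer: $6544797$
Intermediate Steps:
$x 141 = 46417 \cdot 141 = 6544797$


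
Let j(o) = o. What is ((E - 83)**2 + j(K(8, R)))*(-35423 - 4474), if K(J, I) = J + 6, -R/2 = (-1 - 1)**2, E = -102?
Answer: -1366033383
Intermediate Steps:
R = -8 (R = -2*(-1 - 1)**2 = -2*(-2)**2 = -2*4 = -8)
K(J, I) = 6 + J
((E - 83)**2 + j(K(8, R)))*(-35423 - 4474) = ((-102 - 83)**2 + (6 + 8))*(-35423 - 4474) = ((-185)**2 + 14)*(-39897) = (34225 + 14)*(-39897) = 34239*(-39897) = -1366033383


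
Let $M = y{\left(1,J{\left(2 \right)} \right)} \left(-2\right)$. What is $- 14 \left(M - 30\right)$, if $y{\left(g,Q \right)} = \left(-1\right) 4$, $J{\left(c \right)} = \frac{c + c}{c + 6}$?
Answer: $308$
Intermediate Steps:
$J{\left(c \right)} = \frac{2 c}{6 + c}$
$y{\left(g,Q \right)} = -4$
$M = 8$ ($M = \left(-4\right) \left(-2\right) = 8$)
$- 14 \left(M - 30\right) = - 14 \left(8 - 30\right) = \left(-14\right) \left(-22\right) = 308$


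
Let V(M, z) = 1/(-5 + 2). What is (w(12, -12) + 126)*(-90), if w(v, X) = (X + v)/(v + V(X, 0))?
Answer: -11340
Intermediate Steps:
V(M, z) = -⅓ (V(M, z) = 1/(-3) = -⅓)
w(v, X) = (X + v)/(-⅓ + v) (w(v, X) = (X + v)/(v - ⅓) = (X + v)/(-⅓ + v))
(w(12, -12) + 126)*(-90) = (3*(-12 + 12)/(-1 + 3*12) + 126)*(-90) = (3*0/(-1 + 36) + 126)*(-90) = (3*0/35 + 126)*(-90) = (3*(1/35)*0 + 126)*(-90) = (0 + 126)*(-90) = 126*(-90) = -11340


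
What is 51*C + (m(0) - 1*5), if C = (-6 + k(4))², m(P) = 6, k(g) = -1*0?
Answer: 1837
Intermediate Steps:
k(g) = 0
C = 36 (C = (-6 + 0)² = (-6)² = 36)
51*C + (m(0) - 1*5) = 51*36 + (6 - 1*5) = 1836 + (6 - 5) = 1836 + 1 = 1837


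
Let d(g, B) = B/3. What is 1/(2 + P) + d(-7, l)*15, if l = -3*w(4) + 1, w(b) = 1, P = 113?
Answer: -1149/115 ≈ -9.9913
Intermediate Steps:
l = -2 (l = -3*1 + 1 = -3 + 1 = -2)
d(g, B) = B/3 (d(g, B) = B*(⅓) = B/3)
1/(2 + P) + d(-7, l)*15 = 1/(2 + 113) + ((⅓)*(-2))*15 = 1/115 - ⅔*15 = 1/115 - 10 = -1149/115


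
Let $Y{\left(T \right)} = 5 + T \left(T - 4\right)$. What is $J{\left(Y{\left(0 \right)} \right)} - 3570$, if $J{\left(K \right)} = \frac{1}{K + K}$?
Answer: $- \frac{35699}{10} \approx -3569.9$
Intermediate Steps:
$Y{\left(T \right)} = 5 + T \left(-4 + T\right)$
$J{\left(K \right)} = \frac{1}{2 K}$
$J{\left(Y{\left(0 \right)} \right)} - 3570 = \frac{1}{2 \left(5 + 0^{2} - 0\right)} - 3570 = \frac{1}{2 \left(5 + 0 + 0\right)} - 3570 = \frac{1}{2 \cdot 5} - 3570 = \frac{1}{2} \cdot \frac{1}{5} - 3570 = \frac{1}{10} - 3570 = - \frac{35699}{10}$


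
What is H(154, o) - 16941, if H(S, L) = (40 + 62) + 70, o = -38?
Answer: -16769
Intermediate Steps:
H(S, L) = 172 (H(S, L) = 102 + 70 = 172)
H(154, o) - 16941 = 172 - 16941 = -16769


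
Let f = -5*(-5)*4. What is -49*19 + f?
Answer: -831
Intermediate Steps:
f = 100 (f = 25*4 = 100)
-49*19 + f = -49*19 + 100 = -931 + 100 = -831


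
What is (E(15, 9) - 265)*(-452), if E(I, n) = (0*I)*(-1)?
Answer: 119780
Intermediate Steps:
E(I, n) = 0 (E(I, n) = 0*(-1) = 0)
(E(15, 9) - 265)*(-452) = (0 - 265)*(-452) = -265*(-452) = 119780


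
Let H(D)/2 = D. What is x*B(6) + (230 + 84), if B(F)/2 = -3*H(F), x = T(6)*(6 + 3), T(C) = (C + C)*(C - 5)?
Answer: -7462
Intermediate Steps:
T(C) = 2*C*(-5 + C) (T(C) = (2*C)*(-5 + C) = 2*C*(-5 + C))
H(D) = 2*D
x = 108 (x = (2*6*(-5 + 6))*(6 + 3) = (2*6*1)*9 = 12*9 = 108)
B(F) = -12*F (B(F) = 2*(-6*F) = -12*F)
x*B(6) + (230 + 84) = 108*(-12*6) + (230 + 84) = 108*(-72) + 314 = -7776 + 314 = -7462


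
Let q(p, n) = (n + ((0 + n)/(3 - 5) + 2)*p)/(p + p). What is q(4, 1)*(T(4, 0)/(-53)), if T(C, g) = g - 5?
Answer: 35/424 ≈ 0.082547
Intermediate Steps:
T(C, g) = -5 + g
q(p, n) = (n + p*(2 - n/2))/(2*p) (q(p, n) = (n + (n/(-2) + 2)*p)/((2*p)) = (n + (n*(-½) + 2)*p)*(1/(2*p)) = (n + (-n/2 + 2)*p)*(1/(2*p)) = (n + (2 - n/2)*p)*(1/(2*p)) = (n + p*(2 - n/2))*(1/(2*p)) = (n + p*(2 - n/2))/(2*p))
q(4, 1)*(T(4, 0)/(-53)) = (1 - ¼*1 + (½)*1/4)*((-5 + 0)/(-53)) = (1 - ¼ + (½)*1*(¼))*(-5*(-1/53)) = (1 - ¼ + ⅛)*(5/53) = (7/8)*(5/53) = 35/424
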